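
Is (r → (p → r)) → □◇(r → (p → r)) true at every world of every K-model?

Not valid

Tableau for the negation ¬((r → (p → r)) → □◇(r → (p → r))):
1. ¬((r → (p → r)) → □◇(r → (p → r))), 0
2. r → (p → r), 0
3. ¬□◇(r → (p → r)), 0
4. p → r, 0
5. r, 0
6. ¬◇(r → (p → r)), 1
Accessibility: 0R1
The negation has an open branch (countermodel exists).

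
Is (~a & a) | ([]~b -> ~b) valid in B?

Yes, valid

Tableau for the negation ~((~a & a) | ([]~b -> ~b)):
1. ~((~a & a) | ([]~b -> ~b)), 0
2. ~(~a & a), 0   [~|-rule on 1]
3. ~([]~b -> ~b), 0   [~|-rule on 1]
4. []~b, 0   [~->-rule on 3]
5. b, 0   [~->-rule on 3]
6. ~b, 0   [[]-rule on 4 via 0R0]
Accessibility: 0R0
Branch closes: b and ~b both at 0.
Every branch of the negation's tableau closes; the branch above is one of them.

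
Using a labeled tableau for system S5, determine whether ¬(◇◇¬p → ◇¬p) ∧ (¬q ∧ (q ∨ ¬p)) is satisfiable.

Unsatisfiable (every branch closes)

1. ¬(◇◇¬p → ◇¬p) ∧ (¬q ∧ (q ∨ ¬p)), 0
2. ¬(◇◇¬p → ◇¬p), 0
3. ¬q ∧ (q ∨ ¬p), 0
4. ◇◇¬p, 0
5. ¬◇¬p, 0
6. ¬q, 0
7. q ∨ ¬p, 0
8. p, 0
9. ¬p, 0
Accessibility: 0R0
Branch closes: p and ¬p both at 0.
(One branch shown.) All branches close.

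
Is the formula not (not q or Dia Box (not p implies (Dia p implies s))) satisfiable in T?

Yes, satisfiable

1. not (not q or Dia Box (not p implies (Dia p implies s))), u
2. q, u
3. not Dia Box (not p implies (Dia p implies s)), u
4. not Box (not p implies (Dia p implies s)), u
5. not (not p implies (Dia p implies s)), v
6. not p, v
7. not (Dia p implies s), v
8. Dia p, v
9. not s, v
10. not Box (not p implies (Dia p implies s)), v
11. p, w
12. not (not p implies (Dia p implies s)), x
13. not p, x
14. not (Dia p implies s), x
15. Dia p, x
16. not s, x
17. p, y
Accessibility: uRu, uRv, vRv, vRw, vRx, wRw, xRx, xRy, yRy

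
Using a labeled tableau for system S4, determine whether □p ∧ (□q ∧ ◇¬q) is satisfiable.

No, unsatisfiable

1. □p ∧ (□q ∧ ◇¬q), w0
2. □p, w0
3. □q ∧ ◇¬q, w0
4. □q, w0
5. ◇¬q, w0
6. p, w0
7. q, w0
8. ¬q, w1
9. p, w1
10. q, w1
Accessibility: w0Rw0, w0Rw1, w1Rw1
Branch closes: q and ¬q both at w1.
(One branch shown.) All branches close.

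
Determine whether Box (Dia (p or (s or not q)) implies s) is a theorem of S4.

Invalid (countermodel exists)

Tableau for the negation not Box (Dia (p or (s or not q)) implies s):
1. not Box (Dia (p or (s or not q)) implies s), u
2. not (Dia (p or (s or not q)) implies s), v   [neg-Box-rule on 1: fresh world v, uRv]
3. Dia (p or (s or not q)), v   [neg-implies-rule on 2]
4. not s, v   [neg-implies-rule on 2]
5. p or (s or not q), w   [Dia-rule on 3: fresh world w, vRw]
6. s or not q, w   [or-rule on 5 (branches; this branch)]
7. not q, w   [or-rule on 6 (branches; this branch)]
Accessibility: uRu, uRv, uRw, vRv, vRw, wRw
The negation has an open branch (countermodel exists).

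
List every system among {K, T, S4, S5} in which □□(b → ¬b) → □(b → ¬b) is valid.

K-tableau for the negation ¬(□□(b → ¬b) → □(b → ¬b)):
1. ¬(□□(b → ¬b) → □(b → ¬b)), 0
2. □□(b → ¬b), 0
3. ¬□(b → ¬b), 0
4. ¬(b → ¬b), 1
5. b, 1
6. □(b → ¬b), 1
Accessibility: 0R1
Complete open branch: countermodel on a K-frame, so not valid in K.
T-tableau for the negation ¬(□□(b → ¬b) → □(b → ¬b)):
1. ¬(□□(b → ¬b) → □(b → ¬b)), 0
2. □□(b → ¬b), 0
3. ¬□(b → ¬b), 0
4. □(b → ¬b), 0
5. b → ¬b, 0
6. ¬b, 0
7. ¬(b → ¬b), 1
8. b, 1
9. □(b → ¬b), 1
10. b → ¬b, 1
11. ¬b, 1
Accessibility: 0R0, 0R1, 1R1
Branch closes: b and ¬b both at 1.
Every branch closes (one shown): valid in T, hence also in S4, S5 (every theorem of T is a theorem of S4 and S5).

T, S4, S5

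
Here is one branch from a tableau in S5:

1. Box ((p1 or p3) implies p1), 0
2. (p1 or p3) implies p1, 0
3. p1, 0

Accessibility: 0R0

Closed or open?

No atom appears with both signs at the same world.

Open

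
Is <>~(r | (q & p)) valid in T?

Tableau for the negation ~<>~(r | (q & p)):
1. ~<>~(r | (q & p)), u
2. r | (q & p), u   [~<>-rule on 1 via uRu]
3. q & p, u   [|-rule on 2 (branches; this branch)]
4. q, u   [&-rule on 3]
5. p, u   [&-rule on 3]
Accessibility: uRu
The negation has an open branch (countermodel exists).

No, not valid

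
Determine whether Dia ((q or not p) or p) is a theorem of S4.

Tableau for the negation not Dia ((q or not p) or p):
1. not Dia ((q or not p) or p), 0
2. not ((q or not p) or p), 0   [neg-Dia-rule on 1 via 0R0]
3. not (q or not p), 0   [neg-or-rule on 2]
4. not p, 0   [neg-or-rule on 2]
5. not q, 0   [neg-or-rule on 3]
6. p, 0   [neg-or-rule on 3]
Accessibility: 0R0
Branch closes: p and not p both at 0.
Every branch of the negation's tableau closes; the branch above is one of them.

Valid in S4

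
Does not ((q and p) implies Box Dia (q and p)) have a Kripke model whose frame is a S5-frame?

1. not ((q and p) implies Box Dia (q and p)), w0
2. q and p, w0
3. not Box Dia (q and p), w0
4. q, w0
5. p, w0
6. not Dia (q and p), w1
7. not (q and p), w0
8. not (q and p), w1
9. not p, w0
Accessibility: w0Rw0, w0Rw1, w1Rw0, w1Rw1
Branch closes: p and not p both at w0.
All branches of the tableau close; one closing branch shown above.

No, unsatisfiable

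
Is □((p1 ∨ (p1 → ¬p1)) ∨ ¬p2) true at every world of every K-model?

Tableau for the negation ¬□((p1 ∨ (p1 → ¬p1)) ∨ ¬p2):
1. ¬□((p1 ∨ (p1 → ¬p1)) ∨ ¬p2), 0
2. ¬((p1 ∨ (p1 → ¬p1)) ∨ ¬p2), 1
3. ¬(p1 ∨ (p1 → ¬p1)), 1
4. p2, 1
5. ¬p1, 1
6. ¬(p1 → ¬p1), 1
7. p1, 1
Accessibility: 0R1
Branch closes: p1 and ¬p1 both at 1.
All branches of the negation close; one closing branch shown above.

Yes, valid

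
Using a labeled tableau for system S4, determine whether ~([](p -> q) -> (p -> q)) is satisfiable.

1. ~([](p -> q) -> (p -> q)), 0
2. [](p -> q), 0   [~->-rule on 1]
3. ~(p -> q), 0   [~->-rule on 1]
4. p, 0   [~->-rule on 3]
5. ~q, 0   [~->-rule on 3]
6. p -> q, 0   [[]-rule on 2 via 0R0]
7. q, 0   [->-rule on 6 (branches; this branch)]
Accessibility: 0R0
Branch closes: q and ~q both at 0.
All branches of the tableau close; one closing branch shown above.

Unsatisfiable (every branch closes)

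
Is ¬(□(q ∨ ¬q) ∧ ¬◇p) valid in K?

Tableau for the negation □(q ∨ ¬q) ∧ ¬◇p:
1. □(q ∨ ¬q) ∧ ¬◇p, 0
2. □(q ∨ ¬q), 0   [∧-rule on 1]
3. ¬◇p, 0   [∧-rule on 1]
The negation has an open branch (countermodel exists).

Invalid (countermodel exists)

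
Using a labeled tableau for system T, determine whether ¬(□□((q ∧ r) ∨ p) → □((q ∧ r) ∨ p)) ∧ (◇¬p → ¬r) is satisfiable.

Unsatisfiable (every branch closes)

1. ¬(□□((q ∧ r) ∨ p) → □((q ∧ r) ∨ p)) ∧ (◇¬p → ¬r), u
2. ¬(□□((q ∧ r) ∨ p) → □((q ∧ r) ∨ p)), u   [∧-rule on 1]
3. ◇¬p → ¬r, u   [∧-rule on 1]
4. □□((q ∧ r) ∨ p), u   [¬→-rule on 2]
5. ¬□((q ∧ r) ∨ p), u   [¬→-rule on 2]
6. □((q ∧ r) ∨ p), u   [□-rule on 4 via uRu]
7. (q ∧ r) ∨ p, u   [□-rule on 6 via uRu]
8. ¬r, u   [→-rule on 3 (branches; this branch)]
9. p, u   [∨-rule on 7 (branches; this branch)]
10. ¬((q ∧ r) ∨ p), v   [¬□-rule on 5: fresh world v, uRv]
11. ¬(q ∧ r), v   [¬∨-rule on 10]
12. ¬p, v   [¬∨-rule on 10]
13. □((q ∧ r) ∨ p), v   [□-rule on 4 via uRv]
14. (q ∧ r) ∨ p, v   [□-rule on 6 via uRv]
15. ¬r, v   [¬∧-rule on 11 (branches; this branch)]
16. q ∧ r, v   [∨-rule on 14 (branches; this branch)]
17. q, v   [∧-rule on 16]
18. r, v   [∧-rule on 16]
Accessibility: uRu, uRv, vRv
Branch closes: r and ¬r both at v.
(One branch shown.) All branches close.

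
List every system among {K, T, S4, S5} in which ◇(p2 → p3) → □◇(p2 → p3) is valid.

S5

S4-tableau for the negation ¬(◇(p2 → p3) → □◇(p2 → p3)):
1. ¬(◇(p2 → p3) → □◇(p2 → p3)), 0
2. ◇(p2 → p3), 0
3. ¬□◇(p2 → p3), 0
4. p2 → p3, 1
5. p3, 1
6. ¬◇(p2 → p3), 2
7. ¬(p2 → p3), 2
8. p2, 2
9. ¬p3, 2
Accessibility: 0R0, 0R1, 0R2, 1R1, 2R2
Complete open branch: countermodel on an S4-frame, so not valid in S4, nor in K, T (the same frame is also a K-frame and a T-frame).
S5-tableau for the negation ¬(◇(p2 → p3) → □◇(p2 → p3)):
1. ¬(◇(p2 → p3) → □◇(p2 → p3)), 0
2. ◇(p2 → p3), 0
3. ¬□◇(p2 → p3), 0
4. p2 → p3, 1
5. p3, 1
6. ¬◇(p2 → p3), 2
7. ¬(p2 → p3), 0
8. p2, 0
9. ¬p3, 0
10. ¬(p2 → p3), 1
11. p2, 1
12. ¬p3, 1
Accessibility: 0R0, 0R1, 0R2, 1R0, 1R1, 1R2, 2R0, 2R1, 2R2
Branch closes: p3 and ¬p3 both at 1.
Every branch closes (one shown): valid in S5.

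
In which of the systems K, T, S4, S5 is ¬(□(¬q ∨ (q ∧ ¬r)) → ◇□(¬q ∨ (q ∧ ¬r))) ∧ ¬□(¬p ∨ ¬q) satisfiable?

K

T-tableau for the formula:
1. ¬(□(¬q ∨ (q ∧ ¬r)) → ◇□(¬q ∨ (q ∧ ¬r))) ∧ ¬□(¬p ∨ ¬q), w0
2. ¬(□(¬q ∨ (q ∧ ¬r)) → ◇□(¬q ∨ (q ∧ ¬r))), w0
3. ¬□(¬p ∨ ¬q), w0
4. □(¬q ∨ (q ∧ ¬r)), w0
5. ¬◇□(¬q ∨ (q ∧ ¬r)), w0
6. ¬q ∨ (q ∧ ¬r), w0
7. ¬□(¬q ∨ (q ∧ ¬r)), w0
8. q ∧ ¬r, w0
9. q, w0
10. ¬r, w0
11. ¬(¬p ∨ ¬q), w1
12. p, w1
13. q, w1
14. ¬q ∨ (q ∧ ¬r), w1
15. ¬□(¬q ∨ (q ∧ ¬r)), w1
16. q ∧ ¬r, w1
17. ¬r, w1
18. ¬(¬q ∨ (q ∧ ¬r)), w2
19. q, w2
20. ¬(q ∧ ¬r), w2
21. ¬q ∨ (q ∧ ¬r), w2
22. ¬□(¬q ∨ (q ∧ ¬r)), w2
23. r, w2
24. q ∧ ¬r, w2
25. ¬r, w2
Accessibility: w0Rw0, w0Rw1, w0Rw2, w1Rw1, w2Rw2
Branch closes: r and ¬r both at w2.
Every branch closes (one shown): unsatisfiable in T, hence also in S4, S5 (every S4/S5-frame is a T-frame).
K-tableau for the formula:
1. ¬(□(¬q ∨ (q ∧ ¬r)) → ◇□(¬q ∨ (q ∧ ¬r))) ∧ ¬□(¬p ∨ ¬q), w0
2. ¬(□(¬q ∨ (q ∧ ¬r)) → ◇□(¬q ∨ (q ∧ ¬r))), w0
3. ¬□(¬p ∨ ¬q), w0
4. □(¬q ∨ (q ∧ ¬r)), w0
5. ¬◇□(¬q ∨ (q ∧ ¬r)), w0
6. ¬(¬p ∨ ¬q), w1
7. p, w1
8. q, w1
9. ¬q ∨ (q ∧ ¬r), w1
10. ¬□(¬q ∨ (q ∧ ¬r)), w1
11. q ∧ ¬r, w1
12. ¬r, w1
13. ¬(¬q ∨ (q ∧ ¬r)), w2
14. q, w2
15. ¬(q ∧ ¬r), w2
16. r, w2
Accessibility: w0Rw1, w1Rw2
Complete open branch: satisfiable in K.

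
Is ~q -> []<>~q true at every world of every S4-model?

Tableau for the negation ~(~q -> []<>~q):
1. ~(~q -> []<>~q), 0
2. ~q, 0
3. ~[]<>~q, 0
4. ~<>~q, 1
5. q, 1
Accessibility: 0R0, 0R1, 1R1
The negation has an open branch (countermodel exists).

Invalid (countermodel exists)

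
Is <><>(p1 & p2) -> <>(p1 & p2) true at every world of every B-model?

Not valid

Tableau for the negation ~(<><>(p1 & p2) -> <>(p1 & p2)):
1. ~(<><>(p1 & p2) -> <>(p1 & p2)), w0
2. <><>(p1 & p2), w0
3. ~<>(p1 & p2), w0
4. ~(p1 & p2), w0
5. ~p2, w0
6. <>(p1 & p2), w1
7. ~(p1 & p2), w1
8. ~p2, w1
9. p1 & p2, w2
10. p1, w2
11. p2, w2
Accessibility: w0Rw0, w0Rw1, w1Rw0, w1Rw1, w1Rw2, w2Rw1, w2Rw2
The negation has an open branch (countermodel exists).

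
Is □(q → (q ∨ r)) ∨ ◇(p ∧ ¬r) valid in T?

Yes, valid

Tableau for the negation ¬(□(q → (q ∨ r)) ∨ ◇(p ∧ ¬r)):
1. ¬(□(q → (q ∨ r)) ∨ ◇(p ∧ ¬r)), u
2. ¬□(q → (q ∨ r)), u   [¬∨-rule on 1]
3. ¬◇(p ∧ ¬r), u   [¬∨-rule on 1]
4. ¬(p ∧ ¬r), u   [¬◇-rule on 3 via uRu]
5. r, u   [¬∧-rule on 4 (branches; this branch)]
6. ¬(q → (q ∨ r)), v   [¬□-rule on 2: fresh world v, uRv]
7. q, v   [¬→-rule on 6]
8. ¬(q ∨ r), v   [¬→-rule on 6]
9. ¬q, v   [¬∨-rule on 8]
10. ¬r, v   [¬∨-rule on 8]
Accessibility: uRu, uRv, vRv
Branch closes: q and ¬q both at v.
Every branch of the negation's tableau closes; the branch above is one of them.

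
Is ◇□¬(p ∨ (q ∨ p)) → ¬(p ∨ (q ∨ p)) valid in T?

Not valid

Tableau for the negation ¬(◇□¬(p ∨ (q ∨ p)) → ¬(p ∨ (q ∨ p))):
1. ¬(◇□¬(p ∨ (q ∨ p)) → ¬(p ∨ (q ∨ p))), w0
2. ◇□¬(p ∨ (q ∨ p)), w0
3. p ∨ (q ∨ p), w0
4. q ∨ p, w0
5. p, w0
6. □¬(p ∨ (q ∨ p)), w1
7. ¬(p ∨ (q ∨ p)), w1
8. ¬p, w1
9. ¬(q ∨ p), w1
10. ¬q, w1
Accessibility: w0Rw0, w0Rw1, w1Rw1
The negation has an open branch (countermodel exists).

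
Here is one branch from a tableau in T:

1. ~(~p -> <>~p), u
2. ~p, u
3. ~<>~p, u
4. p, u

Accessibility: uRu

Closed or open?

Yes, closed

Both p and ~p appear at u.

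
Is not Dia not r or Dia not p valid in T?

Invalid (countermodel exists)

Tableau for the negation not (not Dia not r or Dia not p):
1. not (not Dia not r or Dia not p), 0
2. Dia not r, 0   [neg-or-rule on 1]
3. not Dia not p, 0   [neg-or-rule on 1]
4. p, 0   [neg-Dia-rule on 3 via 0R0]
5. not r, 1   [Dia-rule on 2: fresh world 1, 0R1]
6. p, 1   [neg-Dia-rule on 3 via 0R1]
Accessibility: 0R0, 0R1, 1R1
The negation has an open branch (countermodel exists).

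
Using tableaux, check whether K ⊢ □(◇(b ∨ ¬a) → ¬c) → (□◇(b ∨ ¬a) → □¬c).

Valid

Tableau for the negation ¬(□(◇(b ∨ ¬a) → ¬c) → (□◇(b ∨ ¬a) → □¬c)):
1. ¬(□(◇(b ∨ ¬a) → ¬c) → (□◇(b ∨ ¬a) → □¬c)), 0
2. □(◇(b ∨ ¬a) → ¬c), 0   [¬→-rule on 1]
3. ¬(□◇(b ∨ ¬a) → □¬c), 0   [¬→-rule on 1]
4. □◇(b ∨ ¬a), 0   [¬→-rule on 3]
5. ¬□¬c, 0   [¬→-rule on 3]
6. c, 1   [¬□-rule on 5: fresh world 1, 0R1]
7. ◇(b ∨ ¬a) → ¬c, 1   [□-rule on 2 via 0R1]
8. ◇(b ∨ ¬a), 1   [□-rule on 4 via 0R1]
9. ¬◇(b ∨ ¬a), 1   [→-rule on 7 (branches; this branch)]
10. b ∨ ¬a, 2   [◇-rule on 8: fresh world 2, 1R2]
11. ¬(b ∨ ¬a), 2   [¬◇-rule on 9 via 1R2]
12. ¬b, 2   [¬∨-rule on 11]
13. a, 2   [¬∨-rule on 11]
14. ¬a, 2   [∨-rule on 10 (branches; this branch)]
Accessibility: 0R1, 1R2
Branch closes: a and ¬a both at 2.
All branches of the negation close; one closing branch shown above.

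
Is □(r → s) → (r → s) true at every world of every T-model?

Valid in T

Tableau for the negation ¬(□(r → s) → (r → s)):
1. ¬(□(r → s) → (r → s)), 0
2. □(r → s), 0   [¬→-rule on 1]
3. ¬(r → s), 0   [¬→-rule on 1]
4. r, 0   [¬→-rule on 3]
5. ¬s, 0   [¬→-rule on 3]
6. r → s, 0   [□-rule on 2 via 0R0]
7. s, 0   [→-rule on 6 (branches; this branch)]
Accessibility: 0R0
Branch closes: s and ¬s both at 0.
All branches of the negation close; one closing branch shown above.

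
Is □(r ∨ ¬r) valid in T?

Yes, valid

Tableau for the negation ¬□(r ∨ ¬r):
1. ¬□(r ∨ ¬r), 0
2. ¬(r ∨ ¬r), 1   [¬□-rule on 1: fresh world 1, 0R1]
3. ¬r, 1   [¬∨-rule on 2]
4. r, 1   [¬∨-rule on 2]
Accessibility: 0R0, 0R1, 1R1
Branch closes: r and ¬r both at 1.
All branches of the negation close; one closing branch shown above.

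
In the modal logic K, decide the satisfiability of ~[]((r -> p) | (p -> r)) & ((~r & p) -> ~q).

Unsatisfiable (every branch closes)

1. ~[]((r -> p) | (p -> r)) & ((~r & p) -> ~q), 0
2. ~[]((r -> p) | (p -> r)), 0   [&-rule on 1]
3. (~r & p) -> ~q, 0   [&-rule on 1]
4. ~(~r & p), 0   [->-rule on 3 (branches; this branch)]
5. ~p, 0   [~&-rule on 4 (branches; this branch)]
6. ~((r -> p) | (p -> r)), 1   [~[]-rule on 2: fresh world 1, 0R1]
7. ~(r -> p), 1   [~|-rule on 6]
8. ~(p -> r), 1   [~|-rule on 6]
9. r, 1   [~->-rule on 7]
10. ~p, 1   [~->-rule on 7]
11. p, 1   [~->-rule on 8]
12. ~r, 1   [~->-rule on 8]
Accessibility: 0R1
Branch closes: p and ~p both at 1.
(One branch shown.) All branches close.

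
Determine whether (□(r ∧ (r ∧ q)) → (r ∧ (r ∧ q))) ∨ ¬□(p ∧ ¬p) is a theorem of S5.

Tableau for the negation ¬((□(r ∧ (r ∧ q)) → (r ∧ (r ∧ q))) ∨ ¬□(p ∧ ¬p)):
1. ¬((□(r ∧ (r ∧ q)) → (r ∧ (r ∧ q))) ∨ ¬□(p ∧ ¬p)), u
2. ¬(□(r ∧ (r ∧ q)) → (r ∧ (r ∧ q))), u
3. □(p ∧ ¬p), u
4. □(r ∧ (r ∧ q)), u
5. ¬(r ∧ (r ∧ q)), u
6. p ∧ ¬p, u
7. p, u
8. ¬p, u
Accessibility: uRu
Branch closes: p and ¬p both at u.
Every branch of the negation's tableau closes; the branch above is one of them.

Yes, valid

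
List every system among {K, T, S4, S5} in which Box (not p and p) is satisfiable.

K-tableau for the formula:
1. Box (not p and p), w0
Complete open branch: satisfiable in K.
T-tableau for the formula:
1. Box (not p and p), w0
2. not p and p, w0
3. not p, w0
4. p, w0
Accessibility: w0Rw0
Branch closes: p and not p both at w0.
Every branch closes (one shown): unsatisfiable in T, hence also in S4, S5 (every S4/S5-frame is a T-frame).

K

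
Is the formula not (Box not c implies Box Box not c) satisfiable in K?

1. not (Box not c implies Box Box not c), u
2. Box not c, u
3. not Box Box not c, u
4. not Box not c, v
5. not c, v
6. c, w
Accessibility: uRv, vRw

Yes, satisfiable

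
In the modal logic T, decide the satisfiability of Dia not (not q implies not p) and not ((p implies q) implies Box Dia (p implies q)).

Yes, satisfiable

1. Dia not (not q implies not p) and not ((p implies q) implies Box Dia (p implies q)), 0
2. Dia not (not q implies not p), 0   [and-rule on 1]
3. not ((p implies q) implies Box Dia (p implies q)), 0   [and-rule on 1]
4. p implies q, 0   [neg-implies-rule on 3]
5. not Box Dia (p implies q), 0   [neg-implies-rule on 3]
6. q, 0   [implies-rule on 4 (branches; this branch)]
7. not (not q implies not p), 1   [Dia-rule on 2: fresh world 1, 0R1]
8. not q, 1   [neg-implies-rule on 7]
9. p, 1   [neg-implies-rule on 7]
10. not Dia (p implies q), 2   [neg-Box-rule on 5: fresh world 2, 0R2]
11. not (p implies q), 2   [neg-Dia-rule on 10 via 2R2]
12. p, 2   [neg-implies-rule on 11]
13. not q, 2   [neg-implies-rule on 11]
Accessibility: 0R0, 0R1, 0R2, 1R1, 2R2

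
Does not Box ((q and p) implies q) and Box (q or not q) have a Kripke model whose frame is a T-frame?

1. not Box ((q and p) implies q) and Box (q or not q), u
2. not Box ((q and p) implies q), u
3. Box (q or not q), u
4. q or not q, u
5. not q, u
6. not ((q and p) implies q), v
7. q and p, v
8. not q, v
9. q, v
10. p, v
Accessibility: uRu, uRv, vRv
Branch closes: q and not q both at v.
Every branch closes; the branch above is one of them.

Unsatisfiable (every branch closes)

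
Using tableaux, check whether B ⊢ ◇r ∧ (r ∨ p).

Tableau for the negation ¬(◇r ∧ (r ∨ p)):
1. ¬(◇r ∧ (r ∨ p)), 0
2. ¬(r ∨ p), 0
3. ¬r, 0
4. ¬p, 0
Accessibility: 0R0
The negation has an open branch (countermodel exists).

No, not valid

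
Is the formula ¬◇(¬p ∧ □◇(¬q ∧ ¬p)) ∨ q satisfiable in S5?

1. ¬◇(¬p ∧ □◇(¬q ∧ ¬p)) ∨ q, w0
2. q, w0   [∨-rule on 1 (branches; this branch)]
Accessibility: w0Rw0

Yes, satisfiable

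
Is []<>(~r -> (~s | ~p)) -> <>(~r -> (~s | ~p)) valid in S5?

Tableau for the negation ~([]<>(~r -> (~s | ~p)) -> <>(~r -> (~s | ~p))):
1. ~([]<>(~r -> (~s | ~p)) -> <>(~r -> (~s | ~p))), w0
2. []<>(~r -> (~s | ~p)), w0
3. ~<>(~r -> (~s | ~p)), w0
4. <>(~r -> (~s | ~p)), w0
5. ~(~r -> (~s | ~p)), w0
6. ~r, w0
7. ~(~s | ~p), w0
8. s, w0
9. p, w0
10. ~r -> (~s | ~p), w1
11. <>(~r -> (~s | ~p)), w1
12. ~(~r -> (~s | ~p)), w1
13. ~r, w1
14. ~(~s | ~p), w1
15. s, w1
16. p, w1
17. ~s | ~p, w1
18. ~p, w1
Accessibility: w0Rw0, w0Rw1, w1Rw0, w1Rw1
Branch closes: p and ~p both at w1.
All branches of the negation close; one closing branch shown above.

Valid in S5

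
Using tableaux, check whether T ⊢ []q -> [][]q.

Not valid

Tableau for the negation ~([]q -> [][]q):
1. ~([]q -> [][]q), w0
2. []q, w0   [~->-rule on 1]
3. ~[][]q, w0   [~->-rule on 1]
4. q, w0   [[]-rule on 2 via w0Rw0]
5. ~[]q, w1   [~[]-rule on 3: fresh world w1, w0Rw1]
6. q, w1   [[]-rule on 2 via w0Rw1]
7. ~q, w2   [~[]-rule on 5: fresh world w2, w1Rw2]
Accessibility: w0Rw0, w0Rw1, w1Rw1, w1Rw2, w2Rw2
The negation has an open branch (countermodel exists).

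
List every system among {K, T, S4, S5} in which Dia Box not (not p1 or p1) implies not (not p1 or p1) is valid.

K-tableau for the negation not (Dia Box not (not p1 or p1) implies not (not p1 or p1)):
1. not (Dia Box not (not p1 or p1) implies not (not p1 or p1)), w0
2. Dia Box not (not p1 or p1), w0   [neg-implies-rule on 1]
3. not p1 or p1, w0   [neg-implies-rule on 1]
4. p1, w0   [or-rule on 3 (branches; this branch)]
5. Box not (not p1 or p1), w1   [Dia-rule on 2: fresh world w1, w0Rw1]
Accessibility: w0Rw1
Complete open branch: countermodel on a K-frame, so not valid in K.
T-tableau for the negation not (Dia Box not (not p1 or p1) implies not (not p1 or p1)):
1. not (Dia Box not (not p1 or p1) implies not (not p1 or p1)), w0
2. Dia Box not (not p1 or p1), w0   [neg-implies-rule on 1]
3. not p1 or p1, w0   [neg-implies-rule on 1]
4. p1, w0   [or-rule on 3 (branches; this branch)]
5. Box not (not p1 or p1), w1   [Dia-rule on 2: fresh world w1, w0Rw1]
6. not (not p1 or p1), w1   [Box-rule on 5 via w1Rw1]
7. p1, w1   [neg-or-rule on 6]
8. not p1, w1   [neg-or-rule on 6]
Accessibility: w0Rw0, w0Rw1, w1Rw1
Branch closes: p1 and not p1 both at w1.
Every branch closes (one shown): valid in T, hence also in S4, S5 (every theorem of T is a theorem of S4 and S5).

T, S4, S5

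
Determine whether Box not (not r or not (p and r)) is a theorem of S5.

Tableau for the negation not Box not (not r or not (p and r)):
1. not Box not (not r or not (p and r)), 0
2. not r or not (p and r), 1   [neg-Box-rule on 1: fresh world 1, 0R1]
3. not (p and r), 1   [or-rule on 2 (branches; this branch)]
4. not r, 1   [neg-and-rule on 3 (branches; this branch)]
Accessibility: 0R0, 0R1, 1R0, 1R1
The negation has an open branch (countermodel exists).

Not valid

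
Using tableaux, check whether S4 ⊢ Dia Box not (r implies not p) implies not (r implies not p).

Tableau for the negation not (Dia Box not (r implies not p) implies not (r implies not p)):
1. not (Dia Box not (r implies not p) implies not (r implies not p)), u
2. Dia Box not (r implies not p), u
3. r implies not p, u
4. not p, u
5. Box not (r implies not p), v
6. not (r implies not p), v
7. r, v
8. p, v
Accessibility: uRu, uRv, vRv
The negation has an open branch (countermodel exists).

Invalid (countermodel exists)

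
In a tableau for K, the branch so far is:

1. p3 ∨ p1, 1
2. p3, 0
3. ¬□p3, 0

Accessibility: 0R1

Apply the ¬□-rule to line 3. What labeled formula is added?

a fresh world 2 with 0R2, and ¬p3 at 2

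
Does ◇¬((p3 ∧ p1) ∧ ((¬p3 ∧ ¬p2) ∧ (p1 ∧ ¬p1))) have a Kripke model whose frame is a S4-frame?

1. ◇¬((p3 ∧ p1) ∧ ((¬p3 ∧ ¬p2) ∧ (p1 ∧ ¬p1))), 0
2. ¬((p3 ∧ p1) ∧ ((¬p3 ∧ ¬p2) ∧ (p1 ∧ ¬p1))), 1   [◇-rule on 1: fresh world 1, 0R1]
3. ¬((¬p3 ∧ ¬p2) ∧ (p1 ∧ ¬p1)), 1   [¬∧-rule on 2 (branches; this branch)]
4. ¬(p1 ∧ ¬p1), 1   [¬∧-rule on 3 (branches; this branch)]
5. p1, 1   [¬∧-rule on 4 (branches; this branch)]
Accessibility: 0R0, 0R1, 1R1

Yes, satisfiable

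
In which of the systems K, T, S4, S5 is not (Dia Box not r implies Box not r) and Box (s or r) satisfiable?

S5-tableau for the formula:
1. not (Dia Box not r implies Box not r) and Box (s or r), u
2. not (Dia Box not r implies Box not r), u   [and-rule on 1]
3. Box (s or r), u   [and-rule on 1]
4. Dia Box not r, u   [neg-implies-rule on 2]
5. not Box not r, u   [neg-implies-rule on 2]
6. s or r, u   [Box-rule on 3 via uRu]
7. s, u   [or-rule on 6 (branches; this branch)]
8. Box not r, v   [Dia-rule on 4: fresh world v, uRv]
9. s or r, v   [Box-rule on 3 via uRv]
10. not r, u   [Box-rule on 8 via vRu]
11. not r, v   [Box-rule on 8 via vRv]
12. s, v   [or-rule on 9 (branches; this branch)]
13. r, w   [neg-Box-rule on 5: fresh world w, uRw]
14. s or r, w   [Box-rule on 3 via uRw]
15. not r, w   [Box-rule on 8 via vRw]
Accessibility: uRu, uRv, uRw, vRu, vRv, vRw, wRu, wRv, wRw
Branch closes: r and not r both at w.
Every branch closes (one shown): unsatisfiable in S5.
S4-tableau for the formula:
1. not (Dia Box not r implies Box not r) and Box (s or r), u
2. not (Dia Box not r implies Box not r), u   [and-rule on 1]
3. Box (s or r), u   [and-rule on 1]
4. Dia Box not r, u   [neg-implies-rule on 2]
5. not Box not r, u   [neg-implies-rule on 2]
6. s or r, u   [Box-rule on 3 via uRu]
7. r, u   [or-rule on 6 (branches; this branch)]
8. Box not r, v   [Dia-rule on 4: fresh world v, uRv]
9. s or r, v   [Box-rule on 3 via uRv]
10. not r, v   [Box-rule on 8 via vRv]
11. s, v   [or-rule on 9 (branches; this branch)]
12. r, w   [neg-Box-rule on 5: fresh world w, uRw]
13. s or r, w   [Box-rule on 3 via uRw]
Accessibility: uRu, uRv, uRw, vRv, wRw
Complete open branch: satisfiable in S4, hence also in K, T (this S4-model is also a K-model and a T-model).

K, T, S4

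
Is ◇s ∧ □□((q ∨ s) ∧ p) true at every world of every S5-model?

Not valid

Tableau for the negation ¬(◇s ∧ □□((q ∨ s) ∧ p)):
1. ¬(◇s ∧ □□((q ∨ s) ∧ p)), w0
2. ¬□□((q ∨ s) ∧ p), w0   [¬∧-rule on 1 (branches; this branch)]
3. ¬□((q ∨ s) ∧ p), w1   [¬□-rule on 2: fresh world w1, w0Rw1]
4. ¬((q ∨ s) ∧ p), w2   [¬□-rule on 3: fresh world w2, w1Rw2]
5. ¬p, w2   [¬∧-rule on 4 (branches; this branch)]
Accessibility: w0Rw0, w0Rw1, w0Rw2, w1Rw0, w1Rw1, w1Rw2, w2Rw0, w2Rw1, w2Rw2
The negation has an open branch (countermodel exists).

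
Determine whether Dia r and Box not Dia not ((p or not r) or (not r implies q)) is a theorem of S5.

Invalid (countermodel exists)

Tableau for the negation not (Dia r and Box not Dia not ((p or not r) or (not r implies q))):
1. not (Dia r and Box not Dia not ((p or not r) or (not r implies q))), w0
2. not Dia r, w0
3. not r, w0
Accessibility: w0Rw0
The negation has an open branch (countermodel exists).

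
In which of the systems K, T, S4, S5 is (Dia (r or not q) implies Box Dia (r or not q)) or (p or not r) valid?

S4-tableau for the negation not ((Dia (r or not q) implies Box Dia (r or not q)) or (p or not r)):
1. not ((Dia (r or not q) implies Box Dia (r or not q)) or (p or not r)), w0
2. not (Dia (r or not q) implies Box Dia (r or not q)), w0   [neg-or-rule on 1]
3. not (p or not r), w0   [neg-or-rule on 1]
4. Dia (r or not q), w0   [neg-implies-rule on 2]
5. not Box Dia (r or not q), w0   [neg-implies-rule on 2]
6. not p, w0   [neg-or-rule on 3]
7. r, w0   [neg-or-rule on 3]
8. r or not q, w1   [Dia-rule on 4: fresh world w1, w0Rw1]
9. not q, w1   [or-rule on 8 (branches; this branch)]
10. not Dia (r or not q), w2   [neg-Box-rule on 5: fresh world w2, w0Rw2]
11. not (r or not q), w2   [neg-Dia-rule on 10 via w2Rw2]
12. not r, w2   [neg-or-rule on 11]
13. q, w2   [neg-or-rule on 11]
Accessibility: w0Rw0, w0Rw1, w0Rw2, w1Rw1, w2Rw2
Complete open branch: countermodel on an S4-frame, so not valid in S4, nor in K, T (the same frame is also a K-frame and a T-frame).
S5-tableau for the negation not ((Dia (r or not q) implies Box Dia (r or not q)) or (p or not r)):
1. not ((Dia (r or not q) implies Box Dia (r or not q)) or (p or not r)), w0
2. not (Dia (r or not q) implies Box Dia (r or not q)), w0   [neg-or-rule on 1]
3. not (p or not r), w0   [neg-or-rule on 1]
4. Dia (r or not q), w0   [neg-implies-rule on 2]
5. not Box Dia (r or not q), w0   [neg-implies-rule on 2]
6. not p, w0   [neg-or-rule on 3]
7. r, w0   [neg-or-rule on 3]
8. r or not q, w1   [Dia-rule on 4: fresh world w1, w0Rw1]
9. not q, w1   [or-rule on 8 (branches; this branch)]
10. not Dia (r or not q), w2   [neg-Box-rule on 5: fresh world w2, w0Rw2]
11. not (r or not q), w0   [neg-Dia-rule on 10 via w2Rw0]
12. not r, w0   [neg-or-rule on 11]
13. q, w0   [neg-or-rule on 11]
Accessibility: w0Rw0, w0Rw1, w0Rw2, w1Rw0, w1Rw1, w1Rw2, w2Rw0, w2Rw1, w2Rw2
Branch closes: r and not r both at w0.
Every branch closes (one shown): valid in S5.

S5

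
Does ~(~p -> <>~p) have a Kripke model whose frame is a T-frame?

Unsatisfiable

1. ~(~p -> <>~p), u
2. ~p, u   [~->-rule on 1]
3. ~<>~p, u   [~->-rule on 1]
4. p, u   [~<>-rule on 3 via uRu]
Accessibility: uRu
Branch closes: p and ~p both at u.
(One branch shown.) All branches close.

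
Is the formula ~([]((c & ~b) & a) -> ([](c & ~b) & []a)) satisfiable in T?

1. ~([]((c & ~b) & a) -> ([](c & ~b) & []a)), w0
2. []((c & ~b) & a), w0
3. ~([](c & ~b) & []a), w0
4. (c & ~b) & a, w0
5. c & ~b, w0
6. a, w0
7. c, w0
8. ~b, w0
9. ~[](c & ~b), w0
10. ~(c & ~b), w1
11. (c & ~b) & a, w1
12. c & ~b, w1
13. a, w1
14. c, w1
15. ~b, w1
16. b, w1
Accessibility: w0Rw0, w0Rw1, w1Rw1
Branch closes: b and ~b both at w1.
All branches of the tableau close; one closing branch shown above.

Unsatisfiable (every branch closes)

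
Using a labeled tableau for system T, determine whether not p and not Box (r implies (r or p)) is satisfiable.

1. not p and not Box (r implies (r or p)), u
2. not p, u
3. not Box (r implies (r or p)), u
4. not (r implies (r or p)), v
5. r, v
6. not (r or p), v
7. not r, v
8. not p, v
Accessibility: uRu, uRv, vRv
Branch closes: r and not r both at v.
(One branch shown.) All branches close.

No, unsatisfiable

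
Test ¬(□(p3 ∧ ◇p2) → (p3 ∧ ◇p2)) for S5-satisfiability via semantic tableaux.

Unsatisfiable (every branch closes)

1. ¬(□(p3 ∧ ◇p2) → (p3 ∧ ◇p2)), u
2. □(p3 ∧ ◇p2), u
3. ¬(p3 ∧ ◇p2), u
4. p3 ∧ ◇p2, u
5. p3, u
6. ◇p2, u
7. ¬◇p2, u
8. ¬p2, u
9. p2, v
10. p3 ∧ ◇p2, v
11. p3, v
12. ◇p2, v
13. ¬p2, v
Accessibility: uRu, uRv, vRu, vRv
Branch closes: p2 and ¬p2 both at v.
Every branch closes; the branch above is one of them.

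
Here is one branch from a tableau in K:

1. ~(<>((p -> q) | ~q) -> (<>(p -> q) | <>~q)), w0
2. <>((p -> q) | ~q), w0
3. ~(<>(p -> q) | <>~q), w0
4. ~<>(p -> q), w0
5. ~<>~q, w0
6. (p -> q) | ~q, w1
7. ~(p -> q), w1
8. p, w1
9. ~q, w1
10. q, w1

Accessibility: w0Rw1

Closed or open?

Yes, closed

Both q and ~q appear at w1.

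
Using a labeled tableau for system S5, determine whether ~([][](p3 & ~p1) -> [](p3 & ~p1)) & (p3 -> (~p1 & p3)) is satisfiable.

1. ~([][](p3 & ~p1) -> [](p3 & ~p1)) & (p3 -> (~p1 & p3)), u
2. ~([][](p3 & ~p1) -> [](p3 & ~p1)), u
3. p3 -> (~p1 & p3), u
4. [][](p3 & ~p1), u
5. ~[](p3 & ~p1), u
6. [](p3 & ~p1), u
7. p3 & ~p1, u
8. p3, u
9. ~p1, u
10. ~p1 & p3, u
11. ~(p3 & ~p1), v
12. [](p3 & ~p1), v
13. p3 & ~p1, v
14. p3, v
15. ~p1, v
16. p1, v
Accessibility: uRu, uRv, vRu, vRv
Branch closes: p1 and ~p1 both at v.
All branches of the tableau close; one closing branch shown above.

Unsatisfiable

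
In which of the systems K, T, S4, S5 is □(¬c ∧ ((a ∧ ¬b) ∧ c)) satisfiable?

K

T-tableau for the formula:
1. □(¬c ∧ ((a ∧ ¬b) ∧ c)), u
2. ¬c ∧ ((a ∧ ¬b) ∧ c), u   [□-rule on 1 via uRu]
3. ¬c, u   [∧-rule on 2]
4. (a ∧ ¬b) ∧ c, u   [∧-rule on 2]
5. a ∧ ¬b, u   [∧-rule on 4]
6. c, u   [∧-rule on 4]
Accessibility: uRu
Branch closes: c and ¬c both at u.
Every branch closes (one shown): unsatisfiable in T, hence also in S4, S5 (every S4/S5-frame is a T-frame).
K-tableau for the formula:
1. □(¬c ∧ ((a ∧ ¬b) ∧ c)), u
Complete open branch: satisfiable in K.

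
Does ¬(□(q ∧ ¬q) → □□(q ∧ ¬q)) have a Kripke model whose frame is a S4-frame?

Unsatisfiable (every branch closes)

1. ¬(□(q ∧ ¬q) → □□(q ∧ ¬q)), w0
2. □(q ∧ ¬q), w0
3. ¬□□(q ∧ ¬q), w0
4. q ∧ ¬q, w0
5. q, w0
6. ¬q, w0
Accessibility: w0Rw0
Branch closes: q and ¬q both at w0.
All branches of the tableau close; one closing branch shown above.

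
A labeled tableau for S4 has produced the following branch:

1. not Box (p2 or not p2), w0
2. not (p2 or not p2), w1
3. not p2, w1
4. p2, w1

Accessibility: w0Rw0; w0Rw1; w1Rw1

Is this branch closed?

Both p2 and not p2 appear at w1.

Yes, closed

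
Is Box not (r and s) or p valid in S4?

Tableau for the negation not (Box not (r and s) or p):
1. not (Box not (r and s) or p), w0
2. not Box not (r and s), w0
3. not p, w0
4. r and s, w1
5. r, w1
6. s, w1
Accessibility: w0Rw0, w0Rw1, w1Rw1
The negation has an open branch (countermodel exists).

Not valid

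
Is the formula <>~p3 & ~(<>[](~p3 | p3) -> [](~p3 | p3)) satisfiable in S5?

1. <>~p3 & ~(<>[](~p3 | p3) -> [](~p3 | p3)), u
2. <>~p3, u
3. ~(<>[](~p3 | p3) -> [](~p3 | p3)), u
4. <>[](~p3 | p3), u
5. ~[](~p3 | p3), u
6. ~p3, v
7. [](~p3 | p3), w
8. ~p3 | p3, u
9. ~p3 | p3, v
10. ~p3 | p3, w
11. p3, u
12. p3, w
13. ~(~p3 | p3), x
14. p3, x
15. ~p3, x
Accessibility: uRu, uRv, uRw, uRx, vRu, vRv, vRw, vRx, wRu, wRv, wRw, wRx, xRu, xRv, xRw, xRx
Branch closes: p3 and ~p3 both at x.
All branches of the tableau close; one closing branch shown above.

No, unsatisfiable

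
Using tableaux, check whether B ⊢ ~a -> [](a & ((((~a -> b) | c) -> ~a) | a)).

Invalid (countermodel exists)

Tableau for the negation ~(~a -> [](a & ((((~a -> b) | c) -> ~a) | a))):
1. ~(~a -> [](a & ((((~a -> b) | c) -> ~a) | a))), 0
2. ~a, 0   [~->-rule on 1]
3. ~[](a & ((((~a -> b) | c) -> ~a) | a)), 0   [~->-rule on 1]
4. ~(a & ((((~a -> b) | c) -> ~a) | a)), 1   [~[]-rule on 3: fresh world 1, 0R1]
5. ~a, 1   [~&-rule on 4 (branches; this branch)]
Accessibility: 0R0, 0R1, 1R0, 1R1
The negation has an open branch (countermodel exists).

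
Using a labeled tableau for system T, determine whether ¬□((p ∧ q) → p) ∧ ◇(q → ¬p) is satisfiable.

No, unsatisfiable

1. ¬□((p ∧ q) → p) ∧ ◇(q → ¬p), w0
2. ¬□((p ∧ q) → p), w0
3. ◇(q → ¬p), w0
4. ¬((p ∧ q) → p), w1
5. p ∧ q, w1
6. ¬p, w1
7. p, w1
8. q, w1
Accessibility: w0Rw0, w0Rw1, w1Rw1
Branch closes: p and ¬p both at w1.
(One branch shown.) All branches close.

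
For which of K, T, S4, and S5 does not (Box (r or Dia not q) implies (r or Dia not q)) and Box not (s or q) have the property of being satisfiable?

K

T-tableau for the formula:
1. not (Box (r or Dia not q) implies (r or Dia not q)) and Box not (s or q), w0
2. not (Box (r or Dia not q) implies (r or Dia not q)), w0
3. Box not (s or q), w0
4. Box (r or Dia not q), w0
5. not (r or Dia not q), w0
6. not r, w0
7. not Dia not q, w0
8. not (s or q), w0
9. not s, w0
10. not q, w0
11. r or Dia not q, w0
12. q, w0
Accessibility: w0Rw0
Branch closes: q and not q both at w0.
Every branch closes (one shown): unsatisfiable in T, hence also in S4, S5 (every S4/S5-frame is a T-frame).
K-tableau for the formula:
1. not (Box (r or Dia not q) implies (r or Dia not q)) and Box not (s or q), w0
2. not (Box (r or Dia not q) implies (r or Dia not q)), w0
3. Box not (s or q), w0
4. Box (r or Dia not q), w0
5. not (r or Dia not q), w0
6. not r, w0
7. not Dia not q, w0
Complete open branch: satisfiable in K.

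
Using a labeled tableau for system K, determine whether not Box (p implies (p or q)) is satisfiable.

Unsatisfiable (every branch closes)

1. not Box (p implies (p or q)), w0
2. not (p implies (p or q)), w1
3. p, w1
4. not (p or q), w1
5. not p, w1
6. not q, w1
Accessibility: w0Rw1
Branch closes: p and not p both at w1.
(One branch shown.) All branches close.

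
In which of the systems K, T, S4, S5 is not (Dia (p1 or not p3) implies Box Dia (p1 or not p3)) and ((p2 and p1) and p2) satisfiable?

S4-tableau for the formula:
1. not (Dia (p1 or not p3) implies Box Dia (p1 or not p3)) and ((p2 and p1) and p2), 0
2. not (Dia (p1 or not p3) implies Box Dia (p1 or not p3)), 0
3. (p2 and p1) and p2, 0
4. Dia (p1 or not p3), 0
5. not Box Dia (p1 or not p3), 0
6. p2 and p1, 0
7. p2, 0
8. p1, 0
9. p1 or not p3, 1
10. not p3, 1
11. not Dia (p1 or not p3), 2
12. not (p1 or not p3), 2
13. not p1, 2
14. p3, 2
Accessibility: 0R0, 0R1, 0R2, 1R1, 2R2
Complete open branch: satisfiable in S4, hence also in K, T (this S4-model is also a K-model and a T-model).
S5-tableau for the formula:
1. not (Dia (p1 or not p3) implies Box Dia (p1 or not p3)) and ((p2 and p1) and p2), 0
2. not (Dia (p1 or not p3) implies Box Dia (p1 or not p3)), 0
3. (p2 and p1) and p2, 0
4. Dia (p1 or not p3), 0
5. not Box Dia (p1 or not p3), 0
6. p2 and p1, 0
7. p2, 0
8. p1, 0
9. p1 or not p3, 1
10. not p3, 1
11. not Dia (p1 or not p3), 2
12. not (p1 or not p3), 0
13. not p1, 0
14. p3, 0
Accessibility: 0R0, 0R1, 0R2, 1R0, 1R1, 1R2, 2R0, 2R1, 2R2
Branch closes: p1 and not p1 both at 0.
Every branch closes (one shown): unsatisfiable in S5.

K, T, S4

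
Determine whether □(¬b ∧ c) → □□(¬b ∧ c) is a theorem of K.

Tableau for the negation ¬(□(¬b ∧ c) → □□(¬b ∧ c)):
1. ¬(□(¬b ∧ c) → □□(¬b ∧ c)), 0
2. □(¬b ∧ c), 0
3. ¬□□(¬b ∧ c), 0
4. ¬□(¬b ∧ c), 1
5. ¬b ∧ c, 1
6. ¬b, 1
7. c, 1
8. ¬(¬b ∧ c), 2
9. ¬c, 2
Accessibility: 0R1, 1R2
The negation has an open branch (countermodel exists).

No, not valid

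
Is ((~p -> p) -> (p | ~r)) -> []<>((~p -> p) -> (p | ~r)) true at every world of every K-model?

Not valid

Tableau for the negation ~(((~p -> p) -> (p | ~r)) -> []<>((~p -> p) -> (p | ~r))):
1. ~(((~p -> p) -> (p | ~r)) -> []<>((~p -> p) -> (p | ~r))), u
2. (~p -> p) -> (p | ~r), u   [~->-rule on 1]
3. ~[]<>((~p -> p) -> (p | ~r)), u   [~->-rule on 1]
4. p | ~r, u   [->-rule on 2 (branches; this branch)]
5. ~r, u   [|-rule on 4 (branches; this branch)]
6. ~<>((~p -> p) -> (p | ~r)), v   [~[]-rule on 3: fresh world v, uRv]
Accessibility: uRv
The negation has an open branch (countermodel exists).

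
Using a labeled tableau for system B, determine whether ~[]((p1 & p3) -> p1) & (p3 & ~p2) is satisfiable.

Unsatisfiable

1. ~[]((p1 & p3) -> p1) & (p3 & ~p2), u
2. ~[]((p1 & p3) -> p1), u
3. p3 & ~p2, u
4. p3, u
5. ~p2, u
6. ~((p1 & p3) -> p1), v
7. p1 & p3, v
8. ~p1, v
9. p1, v
10. p3, v
Accessibility: uRu, uRv, vRu, vRv
Branch closes: p1 and ~p1 both at v.
All branches of the tableau close; one closing branch shown above.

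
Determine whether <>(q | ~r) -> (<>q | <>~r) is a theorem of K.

Tableau for the negation ~(<>(q | ~r) -> (<>q | <>~r)):
1. ~(<>(q | ~r) -> (<>q | <>~r)), u
2. <>(q | ~r), u   [~->-rule on 1]
3. ~(<>q | <>~r), u   [~->-rule on 1]
4. ~<>q, u   [~|-rule on 3]
5. ~<>~r, u   [~|-rule on 3]
6. q | ~r, v   [<>-rule on 2: fresh world v, uRv]
7. ~q, v   [~<>-rule on 4 via uRv]
8. r, v   [~<>-rule on 5 via uRv]
9. ~r, v   [|-rule on 6 (branches; this branch)]
Accessibility: uRv
Branch closes: r and ~r both at v.
All branches of the negation close; one closing branch shown above.

Yes, valid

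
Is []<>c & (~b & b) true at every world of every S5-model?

Tableau for the negation ~([]<>c & (~b & b)):
1. ~([]<>c & (~b & b)), 0
2. ~(~b & b), 0
3. ~b, 0
Accessibility: 0R0
The negation has an open branch (countermodel exists).

Invalid (countermodel exists)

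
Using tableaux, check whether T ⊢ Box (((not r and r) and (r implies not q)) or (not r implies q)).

Not valid

Tableau for the negation not Box (((not r and r) and (r implies not q)) or (not r implies q)):
1. not Box (((not r and r) and (r implies not q)) or (not r implies q)), 0
2. not (((not r and r) and (r implies not q)) or (not r implies q)), 1
3. not ((not r and r) and (r implies not q)), 1
4. not (not r implies q), 1
5. not r, 1
6. not q, 1
7. not (not r and r), 1
Accessibility: 0R0, 0R1, 1R1
The negation has an open branch (countermodel exists).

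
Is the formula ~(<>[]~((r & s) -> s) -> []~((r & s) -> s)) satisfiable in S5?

1. ~(<>[]~((r & s) -> s) -> []~((r & s) -> s)), 0
2. <>[]~((r & s) -> s), 0
3. ~[]~((r & s) -> s), 0
4. []~((r & s) -> s), 1
5. ~((r & s) -> s), 0
6. r & s, 0
7. ~s, 0
8. r, 0
9. s, 0
Accessibility: 0R0, 0R1, 1R0, 1R1
Branch closes: s and ~s both at 0.
(One branch shown.) All branches close.

Unsatisfiable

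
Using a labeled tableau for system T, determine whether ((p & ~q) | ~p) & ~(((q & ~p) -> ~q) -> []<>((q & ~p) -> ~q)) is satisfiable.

1. ((p & ~q) | ~p) & ~(((q & ~p) -> ~q) -> []<>((q & ~p) -> ~q)), u
2. (p & ~q) | ~p, u
3. ~(((q & ~p) -> ~q) -> []<>((q & ~p) -> ~q)), u
4. (q & ~p) -> ~q, u
5. ~[]<>((q & ~p) -> ~q), u
6. ~p, u
7. ~q, u
8. ~<>((q & ~p) -> ~q), v
9. ~((q & ~p) -> ~q), v
10. q & ~p, v
11. q, v
12. ~p, v
Accessibility: uRu, uRv, vRv

Yes, satisfiable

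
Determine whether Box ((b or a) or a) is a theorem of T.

Tableau for the negation not Box ((b or a) or a):
1. not Box ((b or a) or a), w0
2. not ((b or a) or a), w1
3. not (b or a), w1
4. not a, w1
5. not b, w1
Accessibility: w0Rw0, w0Rw1, w1Rw1
The negation has an open branch (countermodel exists).

No, not valid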